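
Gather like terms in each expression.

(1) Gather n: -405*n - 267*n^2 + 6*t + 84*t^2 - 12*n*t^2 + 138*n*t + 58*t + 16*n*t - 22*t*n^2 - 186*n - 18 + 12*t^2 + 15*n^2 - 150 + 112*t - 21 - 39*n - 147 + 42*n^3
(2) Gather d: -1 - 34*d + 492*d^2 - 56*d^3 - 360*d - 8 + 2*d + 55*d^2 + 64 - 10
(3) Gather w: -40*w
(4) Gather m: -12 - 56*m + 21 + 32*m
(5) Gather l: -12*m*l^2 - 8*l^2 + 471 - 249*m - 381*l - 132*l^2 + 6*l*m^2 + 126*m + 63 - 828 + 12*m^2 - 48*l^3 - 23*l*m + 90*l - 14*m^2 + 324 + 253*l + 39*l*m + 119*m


(1) = 42*n^3 + n^2*(-22*t - 252) + n*(-12*t^2 + 154*t - 630) + 96*t^2 + 176*t - 336
(2) = -56*d^3 + 547*d^2 - 392*d + 45
(3) = -40*w
(4) = 9 - 24*m
(5) = -48*l^3 + l^2*(-12*m - 140) + l*(6*m^2 + 16*m - 38) - 2*m^2 - 4*m + 30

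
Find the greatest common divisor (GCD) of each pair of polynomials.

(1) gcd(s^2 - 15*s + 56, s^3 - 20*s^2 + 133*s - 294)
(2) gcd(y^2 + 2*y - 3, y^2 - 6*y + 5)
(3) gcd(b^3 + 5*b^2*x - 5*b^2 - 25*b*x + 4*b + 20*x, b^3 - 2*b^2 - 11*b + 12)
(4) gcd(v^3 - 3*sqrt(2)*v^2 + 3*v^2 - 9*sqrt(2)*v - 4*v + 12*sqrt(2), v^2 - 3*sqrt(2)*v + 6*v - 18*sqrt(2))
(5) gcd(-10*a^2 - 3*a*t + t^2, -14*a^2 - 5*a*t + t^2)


(1) = gcd((s - 8)*(s - 7), (s - 7)^2*(s - 6)) = s - 7
(2) = y - 1
(3) = gcd((b - 4)*(b - 1)*(b + 5*x), (b - 4)*(b - 1)*(b + 3)) = b^2 - 5*b + 4
(4) = gcd((v - 1)*(v + 4)*(v - 3*sqrt(2)), (v + 6)*(v - 3*sqrt(2))) = v - 3*sqrt(2)
(5) = 2*a + t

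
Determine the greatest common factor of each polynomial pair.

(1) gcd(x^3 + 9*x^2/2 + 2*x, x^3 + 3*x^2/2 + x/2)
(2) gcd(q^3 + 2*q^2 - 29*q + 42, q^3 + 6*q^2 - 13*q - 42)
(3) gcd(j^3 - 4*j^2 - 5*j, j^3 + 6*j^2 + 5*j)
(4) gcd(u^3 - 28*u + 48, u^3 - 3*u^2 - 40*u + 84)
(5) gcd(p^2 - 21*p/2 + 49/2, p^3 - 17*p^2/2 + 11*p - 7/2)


(1) = x^2 + x/2
(2) = gcd((q - 3)*(q - 2)*(q + 7), (q - 3)*(q + 2)*(q + 7)) = q^2 + 4*q - 21
(3) = gcd(j*(j - 5)*(j + 1), j*(j + 1)*(j + 5)) = j^2 + j
(4) = u^2 + 4*u - 12
(5) = gcd((p - 7)*(p - 7/2), (p - 7)*(p - 1)*(p - 1/2)) = p - 7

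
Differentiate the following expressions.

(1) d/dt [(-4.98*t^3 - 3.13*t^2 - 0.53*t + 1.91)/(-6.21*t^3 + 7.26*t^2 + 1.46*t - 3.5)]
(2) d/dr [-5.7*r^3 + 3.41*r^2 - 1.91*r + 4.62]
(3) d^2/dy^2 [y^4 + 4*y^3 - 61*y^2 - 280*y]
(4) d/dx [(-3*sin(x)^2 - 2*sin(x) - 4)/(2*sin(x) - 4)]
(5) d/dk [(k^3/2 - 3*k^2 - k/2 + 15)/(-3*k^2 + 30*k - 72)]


(1) = (-55.5921*t^4 - 21.1242*t^3 + 87.1513*t^2 - 5.8232*t - 0.9336)/(38.5641*t^6 - 90.1692*t^5 + 34.5744*t^4 + 64.6692*t^3 - 48.6884*t^2 - 10.22*t + 12.25)
(2) = -17.1*r^2 + 6.82*r - 1.91
(3) = 12*y^2 + 24*y - 122
(4) = (-3*sin(x)^2 + 12*sin(x) + 8)*cos(x)/(2*(sin(x) - 2)^2)
(5) = (-k^4 + 20*k^3 - 133*k^2 + 348*k - 276)/(6*(k^4 - 20*k^3 + 148*k^2 - 480*k + 576))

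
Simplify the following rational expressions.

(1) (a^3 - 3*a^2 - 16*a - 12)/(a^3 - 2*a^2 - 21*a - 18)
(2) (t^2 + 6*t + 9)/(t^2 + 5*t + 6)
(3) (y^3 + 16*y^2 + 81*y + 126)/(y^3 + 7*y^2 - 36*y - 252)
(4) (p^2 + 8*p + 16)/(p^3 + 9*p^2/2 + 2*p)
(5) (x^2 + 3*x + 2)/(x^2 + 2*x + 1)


(1) = (a + 2)/(a + 3)
(2) = (t + 3)/(t + 2)
(3) = (y + 3)/(y - 6)
(4) = (2*p + 8)/(2*p^2 + p)
(5) = (x + 2)/(x + 1)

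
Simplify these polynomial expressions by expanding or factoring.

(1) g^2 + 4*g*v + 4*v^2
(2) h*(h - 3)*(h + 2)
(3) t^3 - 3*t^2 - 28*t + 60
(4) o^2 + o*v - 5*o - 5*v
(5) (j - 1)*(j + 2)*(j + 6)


(1) = (g + 2*v)^2
(2) = h^3 - h^2 - 6*h
(3) = (t - 6)*(t - 2)*(t + 5)
(4) = (o - 5)*(o + v)
(5) = j^3 + 7*j^2 + 4*j - 12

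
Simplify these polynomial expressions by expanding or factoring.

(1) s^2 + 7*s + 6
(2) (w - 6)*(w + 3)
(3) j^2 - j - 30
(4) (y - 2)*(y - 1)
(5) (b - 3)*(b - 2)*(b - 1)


(1) = (s + 1)*(s + 6)
(2) = w^2 - 3*w - 18
(3) = (j - 6)*(j + 5)
(4) = y^2 - 3*y + 2
(5) = b^3 - 6*b^2 + 11*b - 6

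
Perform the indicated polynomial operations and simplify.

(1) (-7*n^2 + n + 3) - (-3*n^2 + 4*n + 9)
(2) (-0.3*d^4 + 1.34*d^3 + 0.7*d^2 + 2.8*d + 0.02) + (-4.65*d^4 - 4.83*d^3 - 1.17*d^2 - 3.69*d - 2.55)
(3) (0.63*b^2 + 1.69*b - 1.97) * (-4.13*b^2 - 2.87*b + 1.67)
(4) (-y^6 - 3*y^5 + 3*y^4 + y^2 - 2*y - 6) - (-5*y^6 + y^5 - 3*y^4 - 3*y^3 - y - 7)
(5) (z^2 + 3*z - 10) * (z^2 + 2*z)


(1) = -4*n^2 - 3*n - 6
(2) = -4.95*d^4 - 3.49*d^3 - 0.47*d^2 - 0.89*d - 2.53
(3) = -2.6019*b^4 - 8.7878*b^3 + 4.3379*b^2 + 8.4762*b - 3.2899
(4) = 4*y^6 - 4*y^5 + 6*y^4 + 3*y^3 + y^2 - y + 1
(5) = z^4 + 5*z^3 - 4*z^2 - 20*z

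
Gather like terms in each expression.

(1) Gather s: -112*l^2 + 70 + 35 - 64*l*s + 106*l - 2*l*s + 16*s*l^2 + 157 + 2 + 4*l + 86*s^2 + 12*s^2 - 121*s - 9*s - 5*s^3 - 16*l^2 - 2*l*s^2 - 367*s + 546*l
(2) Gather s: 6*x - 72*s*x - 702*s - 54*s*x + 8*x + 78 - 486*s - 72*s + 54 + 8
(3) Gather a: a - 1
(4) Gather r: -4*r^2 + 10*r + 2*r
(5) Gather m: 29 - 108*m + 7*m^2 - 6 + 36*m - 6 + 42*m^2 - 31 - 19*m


(1) = -128*l^2 + 656*l - 5*s^3 + s^2*(98 - 2*l) + s*(16*l^2 - 66*l - 497) + 264
(2) = s*(-126*x - 1260) + 14*x + 140
(3) = a - 1
(4) = -4*r^2 + 12*r
(5) = 49*m^2 - 91*m - 14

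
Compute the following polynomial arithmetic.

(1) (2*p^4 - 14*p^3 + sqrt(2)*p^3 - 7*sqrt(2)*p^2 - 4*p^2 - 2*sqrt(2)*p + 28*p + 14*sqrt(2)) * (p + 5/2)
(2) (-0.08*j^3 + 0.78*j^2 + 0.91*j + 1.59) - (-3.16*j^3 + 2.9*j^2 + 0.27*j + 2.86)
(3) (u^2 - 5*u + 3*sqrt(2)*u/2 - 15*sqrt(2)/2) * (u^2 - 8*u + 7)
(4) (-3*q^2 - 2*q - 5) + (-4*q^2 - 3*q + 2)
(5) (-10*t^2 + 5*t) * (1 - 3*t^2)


(1) = 2*p^5 - 9*p^4 + sqrt(2)*p^4 - 39*p^3 - 9*sqrt(2)*p^3/2 - 39*sqrt(2)*p^2/2 + 18*p^2 + 9*sqrt(2)*p + 70*p + 35*sqrt(2)
(2) = 3.08*j^3 - 2.12*j^2 + 0.64*j - 1.27
(3) = u^4 - 13*u^3 + 3*sqrt(2)*u^3/2 - 39*sqrt(2)*u^2/2 + 47*u^2 - 35*u + 141*sqrt(2)*u/2 - 105*sqrt(2)/2
(4) = -7*q^2 - 5*q - 3
(5) = 30*t^4 - 15*t^3 - 10*t^2 + 5*t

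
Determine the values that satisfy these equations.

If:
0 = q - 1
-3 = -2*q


Then:
No Solution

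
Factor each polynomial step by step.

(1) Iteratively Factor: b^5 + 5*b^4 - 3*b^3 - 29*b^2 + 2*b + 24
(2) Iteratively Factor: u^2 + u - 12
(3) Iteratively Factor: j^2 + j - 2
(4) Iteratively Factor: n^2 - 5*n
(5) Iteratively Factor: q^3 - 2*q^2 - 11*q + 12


(1) = (b - 1)*(b^4 + 6*b^3 + 3*b^2 - 26*b - 24) = (b - 1)*(b + 3)*(b^3 + 3*b^2 - 6*b - 8) = (b - 2)*(b - 1)*(b + 3)*(b^2 + 5*b + 4) = (b - 2)*(b - 1)*(b + 3)*(b + 4)*(b + 1)
(2) = (u + 4)*(u - 3)
(3) = (j + 2)*(j - 1)
(4) = (n)*(n - 5)
(5) = (q + 3)*(q^2 - 5*q + 4) = (q - 1)*(q + 3)*(q - 4)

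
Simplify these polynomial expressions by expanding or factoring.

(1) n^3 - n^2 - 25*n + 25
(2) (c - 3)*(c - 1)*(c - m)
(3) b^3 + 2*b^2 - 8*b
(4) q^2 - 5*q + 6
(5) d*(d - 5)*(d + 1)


(1) = (n - 5)*(n - 1)*(n + 5)
(2) = c^3 - c^2*m - 4*c^2 + 4*c*m + 3*c - 3*m
(3) = b*(b - 2)*(b + 4)
(4) = (q - 3)*(q - 2)
(5) = d^3 - 4*d^2 - 5*d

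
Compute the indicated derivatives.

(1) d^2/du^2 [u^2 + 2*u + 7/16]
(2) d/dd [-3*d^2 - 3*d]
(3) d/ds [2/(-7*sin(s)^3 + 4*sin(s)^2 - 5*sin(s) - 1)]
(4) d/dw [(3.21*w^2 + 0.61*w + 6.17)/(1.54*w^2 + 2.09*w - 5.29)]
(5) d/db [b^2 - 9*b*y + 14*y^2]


(1) = 2
(2) = -6*d - 3
(3) = 2*(21*sin(s)^2 - 8*sin(s) + 5)*cos(s)/(7*sin(s)^3 - 4*sin(s)^2 + 5*sin(s) + 1)^2
(4) = (5.7695*w^2 - 52.9654*w - 16.1222)/(2.3716*w^4 + 6.4372*w^3 - 11.9251*w^2 - 22.1122*w + 27.9841)
(5) = 2*b - 9*y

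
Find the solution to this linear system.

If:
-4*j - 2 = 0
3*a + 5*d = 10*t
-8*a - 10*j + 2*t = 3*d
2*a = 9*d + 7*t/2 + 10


Then:
a = 1475/1629
d = -1385/1629
j = -1/2
t = -250/1629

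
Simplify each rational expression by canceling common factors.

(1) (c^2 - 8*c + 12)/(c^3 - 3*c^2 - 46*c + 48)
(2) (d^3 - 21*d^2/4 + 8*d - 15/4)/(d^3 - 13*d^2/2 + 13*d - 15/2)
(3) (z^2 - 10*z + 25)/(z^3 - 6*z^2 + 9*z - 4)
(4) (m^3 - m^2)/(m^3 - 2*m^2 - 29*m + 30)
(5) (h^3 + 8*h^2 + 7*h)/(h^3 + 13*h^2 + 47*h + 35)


(1) = (c^2 - 8*c + 12)/(c^3 - 3*c^2 - 46*c + 48)
(2) = (4*d - 5)/(4*d - 10)
(3) = (z^2 - 10*z + 25)/(z^3 - 6*z^2 + 9*z - 4)
(4) = m^2/(m^2 - m - 30)
(5) = h/(h + 5)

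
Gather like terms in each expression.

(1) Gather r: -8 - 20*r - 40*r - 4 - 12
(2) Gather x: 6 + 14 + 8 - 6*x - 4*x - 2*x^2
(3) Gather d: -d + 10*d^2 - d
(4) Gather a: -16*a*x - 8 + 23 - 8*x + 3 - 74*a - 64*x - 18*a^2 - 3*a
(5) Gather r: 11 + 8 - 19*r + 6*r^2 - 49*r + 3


(1) = -60*r - 24
(2) = -2*x^2 - 10*x + 28
(3) = 10*d^2 - 2*d
(4) = -18*a^2 + a*(-16*x - 77) - 72*x + 18
(5) = 6*r^2 - 68*r + 22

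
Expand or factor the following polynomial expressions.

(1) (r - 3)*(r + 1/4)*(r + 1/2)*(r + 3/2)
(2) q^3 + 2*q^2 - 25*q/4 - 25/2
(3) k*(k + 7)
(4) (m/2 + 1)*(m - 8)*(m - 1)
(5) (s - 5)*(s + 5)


(1) = r^4 - 3*r^3/4 - 11*r^2/2 - 57*r/16 - 9/16
(2) = (q - 5/2)*(q + 2)*(q + 5/2)
(3) = k^2 + 7*k
(4) = m^3/2 - 7*m^2/2 - 5*m + 8
(5) = s^2 - 25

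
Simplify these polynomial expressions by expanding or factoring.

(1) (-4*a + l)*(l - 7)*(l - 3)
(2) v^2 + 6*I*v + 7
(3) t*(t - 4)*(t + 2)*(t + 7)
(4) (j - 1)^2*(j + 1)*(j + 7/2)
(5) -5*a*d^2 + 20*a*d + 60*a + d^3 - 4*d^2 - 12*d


(1) = -4*a*l^2 + 40*a*l - 84*a + l^3 - 10*l^2 + 21*l
(2) = (v - I)*(v + 7*I)
(3) = t^4 + 5*t^3 - 22*t^2 - 56*t
(4) = j^4 + 5*j^3/2 - 9*j^2/2 - 5*j/2 + 7/2
(5) = (-5*a + d)*(d - 6)*(d + 2)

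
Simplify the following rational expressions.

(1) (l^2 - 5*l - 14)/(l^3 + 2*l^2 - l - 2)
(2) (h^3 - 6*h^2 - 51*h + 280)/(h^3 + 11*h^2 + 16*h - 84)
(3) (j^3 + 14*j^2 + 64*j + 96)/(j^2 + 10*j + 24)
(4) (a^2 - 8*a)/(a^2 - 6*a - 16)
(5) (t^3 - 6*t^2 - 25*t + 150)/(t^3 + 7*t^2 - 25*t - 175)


(1) = (l - 7)/(l^2 - 1)
(2) = (h^2 - 13*h + 40)/(h^2 + 4*h - 12)
(3) = j + 4
(4) = a/(a + 2)
(5) = (t - 6)/(t + 7)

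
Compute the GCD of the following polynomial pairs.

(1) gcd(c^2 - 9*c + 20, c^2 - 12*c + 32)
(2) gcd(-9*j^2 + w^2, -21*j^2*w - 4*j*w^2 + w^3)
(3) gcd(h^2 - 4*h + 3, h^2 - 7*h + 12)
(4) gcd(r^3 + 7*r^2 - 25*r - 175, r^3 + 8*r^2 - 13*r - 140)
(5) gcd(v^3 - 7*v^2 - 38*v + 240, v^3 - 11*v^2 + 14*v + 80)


(1) = gcd((c - 5)*(c - 4), (c - 8)*(c - 4)) = c - 4
(2) = gcd((-3*j + w)*(3*j + w), w*(-7*j + w)*(3*j + w)) = 3*j + w
(3) = gcd((h - 3)*(h - 1), (h - 4)*(h - 3)) = h - 3
(4) = gcd((r - 5)*(r + 5)*(r + 7), (r - 4)*(r + 5)*(r + 7)) = r^2 + 12*r + 35
(5) = v^2 - 13*v + 40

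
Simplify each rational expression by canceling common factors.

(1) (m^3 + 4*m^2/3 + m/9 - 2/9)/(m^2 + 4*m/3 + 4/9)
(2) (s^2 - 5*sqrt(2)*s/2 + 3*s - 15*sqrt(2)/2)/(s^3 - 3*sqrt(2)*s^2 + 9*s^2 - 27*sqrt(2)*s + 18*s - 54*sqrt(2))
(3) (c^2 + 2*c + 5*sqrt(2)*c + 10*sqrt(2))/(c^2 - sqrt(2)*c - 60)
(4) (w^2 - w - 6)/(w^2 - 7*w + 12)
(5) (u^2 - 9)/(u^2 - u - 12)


(1) = (3*m^2 + 2*m - 1)/(3*m + 2)
(2) = (2*s - 5*sqrt(2))/(2*s^2 + s*(12 - 6*sqrt(2)) - 36*sqrt(2))
(3) = (c + 2)/(c - 6*sqrt(2))
(4) = (w + 2)/(w - 4)
(5) = (u - 3)/(u - 4)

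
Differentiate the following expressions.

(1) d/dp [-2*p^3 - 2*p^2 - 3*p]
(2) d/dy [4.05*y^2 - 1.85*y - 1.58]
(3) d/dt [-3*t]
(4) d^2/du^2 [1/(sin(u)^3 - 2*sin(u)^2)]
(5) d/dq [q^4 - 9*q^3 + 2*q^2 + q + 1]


(1) = -6*p^2 - 4*p - 3
(2) = 8.1*y - 1.85
(3) = -3
(4) = (-9 + 22/sin(u) - 4/sin(u)^2 - 32/sin(u)^3 + 24/sin(u)^4)/(sin(u) - 2)^3
(5) = 4*q^3 - 27*q^2 + 4*q + 1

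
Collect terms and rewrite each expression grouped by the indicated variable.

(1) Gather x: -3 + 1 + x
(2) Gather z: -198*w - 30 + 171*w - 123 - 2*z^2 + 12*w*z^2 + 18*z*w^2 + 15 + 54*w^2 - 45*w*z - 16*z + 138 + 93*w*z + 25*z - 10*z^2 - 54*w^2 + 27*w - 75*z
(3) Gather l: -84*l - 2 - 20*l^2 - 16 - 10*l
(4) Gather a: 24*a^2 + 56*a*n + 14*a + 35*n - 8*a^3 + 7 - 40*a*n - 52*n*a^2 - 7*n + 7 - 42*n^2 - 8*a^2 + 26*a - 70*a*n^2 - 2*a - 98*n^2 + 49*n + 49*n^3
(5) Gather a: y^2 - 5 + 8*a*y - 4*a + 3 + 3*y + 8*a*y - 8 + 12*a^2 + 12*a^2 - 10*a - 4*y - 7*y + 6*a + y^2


(1) = x - 2
(2) = z^2*(12*w - 12) + z*(18*w^2 + 48*w - 66)
(3) = -20*l^2 - 94*l - 18
(4) = -8*a^3 + a^2*(16 - 52*n) + a*(-70*n^2 + 16*n + 38) + 49*n^3 - 140*n^2 + 77*n + 14
(5) = 24*a^2 + a*(16*y - 8) + 2*y^2 - 8*y - 10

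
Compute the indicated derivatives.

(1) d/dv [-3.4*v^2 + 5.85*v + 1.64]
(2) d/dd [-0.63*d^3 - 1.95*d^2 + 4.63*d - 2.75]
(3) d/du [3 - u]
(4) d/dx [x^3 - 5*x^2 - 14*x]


(1) = 5.85 - 6.8*v
(2) = -1.89*d^2 - 3.9*d + 4.63
(3) = -1
(4) = 3*x^2 - 10*x - 14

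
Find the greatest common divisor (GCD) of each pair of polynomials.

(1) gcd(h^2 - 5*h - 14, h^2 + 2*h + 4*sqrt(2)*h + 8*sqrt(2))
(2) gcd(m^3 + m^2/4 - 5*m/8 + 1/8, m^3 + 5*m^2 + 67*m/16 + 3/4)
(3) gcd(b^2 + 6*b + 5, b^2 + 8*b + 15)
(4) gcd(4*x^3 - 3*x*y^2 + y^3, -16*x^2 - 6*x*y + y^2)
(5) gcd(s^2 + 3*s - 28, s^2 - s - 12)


(1) = gcd((h - 7)*(h + 2), (h + 2)*(h + 4*sqrt(2))) = h + 2
(2) = gcd((m - 1/2)*(m - 1/4)*(m + 1), (m + 1/4)*(m + 3/4)*(m + 4)) = 1
(3) = b + 5
(4) = 1
(5) = gcd((s - 4)*(s + 7), (s - 4)*(s + 3)) = s - 4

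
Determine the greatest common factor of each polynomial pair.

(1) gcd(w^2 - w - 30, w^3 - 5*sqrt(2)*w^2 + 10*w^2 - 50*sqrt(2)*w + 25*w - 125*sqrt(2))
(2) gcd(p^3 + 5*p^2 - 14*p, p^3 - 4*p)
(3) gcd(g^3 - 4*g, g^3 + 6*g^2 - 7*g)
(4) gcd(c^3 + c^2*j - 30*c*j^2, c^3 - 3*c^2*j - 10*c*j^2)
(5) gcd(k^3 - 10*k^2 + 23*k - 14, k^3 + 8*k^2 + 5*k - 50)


(1) = gcd((w - 6)*(w + 5), (w + 5)^2*(w - 5*sqrt(2))) = w + 5
(2) = p^2 - 2*p
(3) = g
(4) = gcd(c*(c - 5*j)*(c + 6*j), c*(c - 5*j)*(c + 2*j)) = c^2 - 5*c*j
(5) = gcd((k - 7)*(k - 2)*(k - 1), (k - 2)*(k + 5)^2) = k - 2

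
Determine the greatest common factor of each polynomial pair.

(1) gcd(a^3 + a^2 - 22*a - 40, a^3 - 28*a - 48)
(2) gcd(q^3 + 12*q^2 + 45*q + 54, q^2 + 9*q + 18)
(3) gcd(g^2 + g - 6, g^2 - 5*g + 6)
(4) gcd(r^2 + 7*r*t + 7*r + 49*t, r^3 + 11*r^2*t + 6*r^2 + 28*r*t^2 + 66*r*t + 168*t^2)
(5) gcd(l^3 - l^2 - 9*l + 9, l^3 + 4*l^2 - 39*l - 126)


(1) = a^2 + 6*a + 8
(2) = q^2 + 9*q + 18
(3) = gcd((g - 2)*(g + 3), (g - 3)*(g - 2)) = g - 2
(4) = r + 7*t
(5) = l + 3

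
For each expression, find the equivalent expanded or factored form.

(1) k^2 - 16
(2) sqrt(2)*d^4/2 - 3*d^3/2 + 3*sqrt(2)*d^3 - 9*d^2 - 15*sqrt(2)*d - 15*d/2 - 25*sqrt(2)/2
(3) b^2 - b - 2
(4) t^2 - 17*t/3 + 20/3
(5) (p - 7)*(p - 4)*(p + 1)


(1) = (k - 4)*(k + 4)
(2) = (d + 1)*(d + 5)*(d - 5*sqrt(2)/2)*(sqrt(2)*d/2 + 1)
(3) = (b - 2)*(b + 1)
(4) = (t - 4)*(t - 5/3)
(5) = p^3 - 10*p^2 + 17*p + 28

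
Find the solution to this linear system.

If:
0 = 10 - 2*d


Then:
d = 5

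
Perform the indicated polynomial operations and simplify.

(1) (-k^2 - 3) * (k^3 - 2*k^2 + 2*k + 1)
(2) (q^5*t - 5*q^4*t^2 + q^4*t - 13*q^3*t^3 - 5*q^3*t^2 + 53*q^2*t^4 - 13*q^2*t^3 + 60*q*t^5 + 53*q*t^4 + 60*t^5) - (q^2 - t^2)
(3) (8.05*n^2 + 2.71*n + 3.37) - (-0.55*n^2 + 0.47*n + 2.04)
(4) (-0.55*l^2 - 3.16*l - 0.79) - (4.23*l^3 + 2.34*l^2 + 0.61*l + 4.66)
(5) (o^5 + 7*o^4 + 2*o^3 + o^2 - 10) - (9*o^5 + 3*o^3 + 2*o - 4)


(1) = -k^5 + 2*k^4 - 5*k^3 + 5*k^2 - 6*k - 3
(2) = q^5*t - 5*q^4*t^2 + q^4*t - 13*q^3*t^3 - 5*q^3*t^2 + 53*q^2*t^4 - 13*q^2*t^3 - q^2 + 60*q*t^5 + 53*q*t^4 + 60*t^5 + t^2
(3) = 8.6*n^2 + 2.24*n + 1.33
(4) = -4.23*l^3 - 2.89*l^2 - 3.77*l - 5.45
(5) = -8*o^5 + 7*o^4 - o^3 + o^2 - 2*o - 6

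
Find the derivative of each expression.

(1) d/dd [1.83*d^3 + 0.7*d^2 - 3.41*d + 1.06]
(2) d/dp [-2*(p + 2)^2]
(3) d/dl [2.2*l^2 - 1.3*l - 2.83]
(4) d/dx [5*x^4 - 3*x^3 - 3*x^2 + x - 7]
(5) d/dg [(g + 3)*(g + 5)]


(1) = 5.49*d^2 + 1.4*d - 3.41
(2) = -4*p - 8
(3) = 4.4*l - 1.3
(4) = 20*x^3 - 9*x^2 - 6*x + 1
(5) = 2*g + 8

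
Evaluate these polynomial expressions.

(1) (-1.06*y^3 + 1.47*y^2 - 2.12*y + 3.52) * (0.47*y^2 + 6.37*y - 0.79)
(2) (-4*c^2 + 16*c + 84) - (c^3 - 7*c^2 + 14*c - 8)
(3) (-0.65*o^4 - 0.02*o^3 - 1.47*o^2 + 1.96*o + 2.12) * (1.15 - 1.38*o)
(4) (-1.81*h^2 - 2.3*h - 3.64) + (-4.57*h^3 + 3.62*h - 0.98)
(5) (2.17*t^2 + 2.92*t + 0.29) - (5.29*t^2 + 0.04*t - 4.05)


(1) = -0.4982*y^5 - 6.0613*y^4 + 9.2049*y^3 - 13.0113*y^2 + 24.0972*y - 2.7808
(2) = -c^3 + 3*c^2 + 2*c + 92
(3) = 0.897*o^5 - 0.7199*o^4 + 2.0056*o^3 - 4.3953*o^2 - 0.6716*o + 2.438
(4) = -4.57*h^3 - 1.81*h^2 + 1.32*h - 4.62
(5) = -3.12*t^2 + 2.88*t + 4.34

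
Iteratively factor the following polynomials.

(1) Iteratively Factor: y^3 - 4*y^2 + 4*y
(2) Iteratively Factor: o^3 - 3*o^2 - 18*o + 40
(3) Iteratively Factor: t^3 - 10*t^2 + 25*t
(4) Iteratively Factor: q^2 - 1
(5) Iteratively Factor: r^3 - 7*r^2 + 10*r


(1) = (y - 2)*(y^2 - 2*y) = (y - 2)^2*(y)
(2) = (o + 4)*(o^2 - 7*o + 10) = (o - 5)*(o + 4)*(o - 2)
(3) = (t - 5)*(t^2 - 5*t) = (t - 5)^2*(t)
(4) = (q - 1)*(q + 1)
(5) = (r - 2)*(r^2 - 5*r) = r*(r - 2)*(r - 5)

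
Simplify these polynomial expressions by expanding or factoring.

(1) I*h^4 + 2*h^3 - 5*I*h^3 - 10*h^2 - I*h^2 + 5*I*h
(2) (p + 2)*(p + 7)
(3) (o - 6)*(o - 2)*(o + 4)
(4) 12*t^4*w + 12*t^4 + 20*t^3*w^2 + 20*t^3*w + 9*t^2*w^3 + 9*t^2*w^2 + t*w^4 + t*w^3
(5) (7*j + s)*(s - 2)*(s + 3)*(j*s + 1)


(1) = h*(h - 5)*(h - I)*(I*h + 1)
(2) = p^2 + 9*p + 14
(3) = o^3 - 4*o^2 - 20*o + 48
(4) = (t + w)*(2*t + w)*(6*t + w)*(t*w + t)
(5) = 7*j^2*s^3 + 7*j^2*s^2 - 42*j^2*s + j*s^4 + j*s^3 + j*s^2 + 7*j*s - 42*j + s^3 + s^2 - 6*s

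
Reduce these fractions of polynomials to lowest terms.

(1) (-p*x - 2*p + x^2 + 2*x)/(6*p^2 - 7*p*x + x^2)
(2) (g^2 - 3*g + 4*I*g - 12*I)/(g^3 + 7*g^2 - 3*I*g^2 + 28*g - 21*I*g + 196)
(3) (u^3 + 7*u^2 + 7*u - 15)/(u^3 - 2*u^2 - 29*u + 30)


(1) = (x + 2)/(-6*p + x)
(2) = (g - 3)/(g^2 + g*(7 - 7*I) - 49*I)
(3) = (u + 3)/(u - 6)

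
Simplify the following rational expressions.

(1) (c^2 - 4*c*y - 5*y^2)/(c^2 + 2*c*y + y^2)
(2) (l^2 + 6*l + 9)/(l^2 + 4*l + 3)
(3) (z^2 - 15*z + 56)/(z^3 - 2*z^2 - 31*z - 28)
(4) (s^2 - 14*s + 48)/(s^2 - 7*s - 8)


(1) = (c - 5*y)/(c + y)
(2) = (l + 3)/(l + 1)
(3) = (z - 8)/(z^2 + 5*z + 4)
(4) = (s - 6)/(s + 1)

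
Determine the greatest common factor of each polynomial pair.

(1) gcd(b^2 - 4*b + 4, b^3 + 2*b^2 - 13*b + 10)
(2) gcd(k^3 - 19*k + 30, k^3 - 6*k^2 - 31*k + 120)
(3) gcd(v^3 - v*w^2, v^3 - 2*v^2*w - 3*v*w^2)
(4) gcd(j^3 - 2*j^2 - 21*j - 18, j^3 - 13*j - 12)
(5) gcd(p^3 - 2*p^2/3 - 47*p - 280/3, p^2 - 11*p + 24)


(1) = gcd((b - 2)^2, (b - 2)*(b - 1)*(b + 5)) = b - 2
(2) = gcd((k - 3)*(k - 2)*(k + 5), (k - 8)*(k - 3)*(k + 5)) = k^2 + 2*k - 15
(3) = v^2 + v*w
(4) = j^2 + 4*j + 3
(5) = gcd((p - 8)*(p + 7/3)*(p + 5), (p - 8)*(p - 3)) = p - 8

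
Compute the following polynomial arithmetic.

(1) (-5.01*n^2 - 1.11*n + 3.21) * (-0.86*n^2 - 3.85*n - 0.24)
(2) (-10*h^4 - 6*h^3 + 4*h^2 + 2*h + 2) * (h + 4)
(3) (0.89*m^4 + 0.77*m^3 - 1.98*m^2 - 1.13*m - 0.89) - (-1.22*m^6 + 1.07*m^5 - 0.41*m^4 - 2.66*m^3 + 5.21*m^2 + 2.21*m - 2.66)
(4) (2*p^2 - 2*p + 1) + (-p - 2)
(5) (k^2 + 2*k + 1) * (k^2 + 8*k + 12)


(1) = 4.3086*n^4 + 20.2431*n^3 + 2.7153*n^2 - 12.0921*n - 0.7704
(2) = -10*h^5 - 46*h^4 - 20*h^3 + 18*h^2 + 10*h + 8
(3) = 1.22*m^6 - 1.07*m^5 + 1.3*m^4 + 3.43*m^3 - 7.19*m^2 - 3.34*m + 1.77
(4) = 2*p^2 - 3*p - 1
(5) = k^4 + 10*k^3 + 29*k^2 + 32*k + 12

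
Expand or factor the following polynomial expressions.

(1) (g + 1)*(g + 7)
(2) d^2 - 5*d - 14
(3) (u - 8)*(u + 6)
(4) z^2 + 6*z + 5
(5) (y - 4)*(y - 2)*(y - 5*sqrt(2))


(1) = g^2 + 8*g + 7
(2) = (d - 7)*(d + 2)
(3) = u^2 - 2*u - 48
(4) = (z + 1)*(z + 5)
(5) = y^3 - 5*sqrt(2)*y^2 - 6*y^2 + 8*y + 30*sqrt(2)*y - 40*sqrt(2)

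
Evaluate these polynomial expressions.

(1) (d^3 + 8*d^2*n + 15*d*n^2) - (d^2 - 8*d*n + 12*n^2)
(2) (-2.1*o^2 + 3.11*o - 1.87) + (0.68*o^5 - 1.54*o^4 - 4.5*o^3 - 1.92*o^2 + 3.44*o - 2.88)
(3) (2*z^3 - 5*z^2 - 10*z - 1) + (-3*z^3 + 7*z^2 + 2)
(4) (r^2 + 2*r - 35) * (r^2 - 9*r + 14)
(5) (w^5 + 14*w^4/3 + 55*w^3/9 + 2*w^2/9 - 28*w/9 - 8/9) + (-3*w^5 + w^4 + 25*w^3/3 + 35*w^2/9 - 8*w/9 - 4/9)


(1) = d^3 + 8*d^2*n - d^2 + 15*d*n^2 + 8*d*n - 12*n^2
(2) = 0.68*o^5 - 1.54*o^4 - 4.5*o^3 - 4.02*o^2 + 6.55*o - 4.75
(3) = -z^3 + 2*z^2 - 10*z + 1
(4) = r^4 - 7*r^3 - 39*r^2 + 343*r - 490
(5) = -2*w^5 + 17*w^4/3 + 130*w^3/9 + 37*w^2/9 - 4*w - 4/3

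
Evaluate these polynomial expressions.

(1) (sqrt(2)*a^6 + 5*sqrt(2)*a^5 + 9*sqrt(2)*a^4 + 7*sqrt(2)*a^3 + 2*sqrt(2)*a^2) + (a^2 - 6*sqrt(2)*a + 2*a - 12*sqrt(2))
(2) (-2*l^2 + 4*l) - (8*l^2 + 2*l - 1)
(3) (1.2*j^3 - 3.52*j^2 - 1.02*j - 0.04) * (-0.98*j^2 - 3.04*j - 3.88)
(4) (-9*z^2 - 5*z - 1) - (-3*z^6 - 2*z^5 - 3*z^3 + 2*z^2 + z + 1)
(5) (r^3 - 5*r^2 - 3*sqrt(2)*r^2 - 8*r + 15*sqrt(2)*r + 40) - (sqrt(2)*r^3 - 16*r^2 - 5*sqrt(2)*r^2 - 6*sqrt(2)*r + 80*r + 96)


(1) = sqrt(2)*a^6 + 5*sqrt(2)*a^5 + 9*sqrt(2)*a^4 + 7*sqrt(2)*a^3 + a^2 + 2*sqrt(2)*a^2 - 6*sqrt(2)*a + 2*a - 12*sqrt(2)
(2) = -10*l^2 + 2*l + 1
(3) = -1.176*j^5 - 0.1984*j^4 + 7.0444*j^3 + 16.7976*j^2 + 4.0792*j + 0.1552
(4) = 3*z^6 + 2*z^5 + 3*z^3 - 11*z^2 - 6*z - 2
(5) = -sqrt(2)*r^3 + r^3 + 2*sqrt(2)*r^2 + 11*r^2 - 88*r + 21*sqrt(2)*r - 56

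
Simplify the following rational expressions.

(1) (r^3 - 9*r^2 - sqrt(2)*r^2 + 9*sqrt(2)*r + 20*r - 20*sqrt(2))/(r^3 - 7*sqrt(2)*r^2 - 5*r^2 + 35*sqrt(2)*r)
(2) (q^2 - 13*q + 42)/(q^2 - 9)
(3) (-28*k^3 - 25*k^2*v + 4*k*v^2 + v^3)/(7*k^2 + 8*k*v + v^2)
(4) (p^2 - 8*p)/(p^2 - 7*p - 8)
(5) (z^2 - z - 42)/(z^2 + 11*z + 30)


(1) = (r^2 + r*(-4 - sqrt(2)) + 4*sqrt(2))/(r^2 - 7*sqrt(2)*r)
(2) = (q^2 - 13*q + 42)/(q^2 - 9)
(3) = -4*k + v
(4) = p/(p + 1)
(5) = (z - 7)/(z + 5)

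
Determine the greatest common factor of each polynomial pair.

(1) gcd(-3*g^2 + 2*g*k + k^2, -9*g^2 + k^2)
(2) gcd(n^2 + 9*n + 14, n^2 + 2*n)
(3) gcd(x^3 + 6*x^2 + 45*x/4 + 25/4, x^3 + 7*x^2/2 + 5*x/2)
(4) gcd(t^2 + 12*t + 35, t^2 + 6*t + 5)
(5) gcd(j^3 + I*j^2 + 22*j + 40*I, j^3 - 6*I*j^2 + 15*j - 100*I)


(1) = 3*g + k
(2) = gcd((n + 2)*(n + 7), n*(n + 2)) = n + 2
(3) = gcd((x + 1)*(x + 5/2)^2, x*(x + 1)*(x + 5/2)) = x^2 + 7*x/2 + 5/2
(4) = t + 5
(5) = j^2 - I*j + 20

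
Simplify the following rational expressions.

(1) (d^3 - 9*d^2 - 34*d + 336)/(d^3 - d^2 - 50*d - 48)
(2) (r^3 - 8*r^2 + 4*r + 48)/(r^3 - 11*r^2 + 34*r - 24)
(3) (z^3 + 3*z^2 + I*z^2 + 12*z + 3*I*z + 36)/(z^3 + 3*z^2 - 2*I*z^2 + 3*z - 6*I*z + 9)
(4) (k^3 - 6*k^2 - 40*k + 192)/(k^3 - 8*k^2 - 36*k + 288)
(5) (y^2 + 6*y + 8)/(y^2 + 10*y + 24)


(1) = (d - 7)/(d + 1)
(2) = (r + 2)/(r - 1)
(3) = (z + 4*I)/(z + I)
(4) = (k - 4)/(k - 6)
(5) = (y + 2)/(y + 6)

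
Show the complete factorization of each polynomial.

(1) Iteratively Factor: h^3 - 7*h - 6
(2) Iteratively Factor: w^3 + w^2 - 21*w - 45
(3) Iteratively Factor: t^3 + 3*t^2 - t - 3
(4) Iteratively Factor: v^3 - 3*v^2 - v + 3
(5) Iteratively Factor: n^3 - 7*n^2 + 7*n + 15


(1) = (h + 1)*(h^2 - h - 6) = (h - 3)*(h + 1)*(h + 2)
(2) = (w + 3)*(w^2 - 2*w - 15) = (w - 5)*(w + 3)*(w + 3)
(3) = (t - 1)*(t^2 + 4*t + 3) = (t - 1)*(t + 3)*(t + 1)
(4) = (v - 3)*(v^2 - 1) = (v - 3)*(v - 1)*(v + 1)
(5) = (n - 3)*(n^2 - 4*n - 5) = (n - 3)*(n + 1)*(n - 5)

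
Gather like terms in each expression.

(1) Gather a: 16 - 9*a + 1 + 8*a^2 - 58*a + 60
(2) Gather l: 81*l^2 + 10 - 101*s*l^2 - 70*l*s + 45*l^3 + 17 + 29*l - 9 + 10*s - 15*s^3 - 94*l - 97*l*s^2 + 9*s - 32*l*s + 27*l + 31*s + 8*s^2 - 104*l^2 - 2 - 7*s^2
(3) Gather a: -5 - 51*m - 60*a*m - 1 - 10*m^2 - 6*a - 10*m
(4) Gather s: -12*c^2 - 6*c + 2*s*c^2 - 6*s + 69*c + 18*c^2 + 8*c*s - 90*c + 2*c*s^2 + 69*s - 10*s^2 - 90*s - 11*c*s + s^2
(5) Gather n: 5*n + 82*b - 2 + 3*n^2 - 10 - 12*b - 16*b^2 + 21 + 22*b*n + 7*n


(1) = 8*a^2 - 67*a + 77
(2) = 45*l^3 + l^2*(-101*s - 23) + l*(-97*s^2 - 102*s - 38) - 15*s^3 + s^2 + 50*s + 16
(3) = a*(-60*m - 6) - 10*m^2 - 61*m - 6
(4) = 6*c^2 - 27*c + s^2*(2*c - 9) + s*(2*c^2 - 3*c - 27)
(5) = -16*b^2 + 70*b + 3*n^2 + n*(22*b + 12) + 9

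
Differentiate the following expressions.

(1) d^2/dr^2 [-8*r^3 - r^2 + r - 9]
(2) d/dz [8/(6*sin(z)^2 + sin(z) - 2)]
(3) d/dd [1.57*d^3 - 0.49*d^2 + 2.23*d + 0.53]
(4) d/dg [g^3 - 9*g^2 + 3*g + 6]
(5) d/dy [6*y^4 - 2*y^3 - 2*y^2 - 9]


(1) = -48*r - 2
(2) = -8*(12*sin(z) + 1)*cos(z)/(6*sin(z)^2 + sin(z) - 2)^2
(3) = 4.71*d^2 - 0.98*d + 2.23
(4) = 3*g^2 - 18*g + 3
(5) = 2*y*(12*y^2 - 3*y - 2)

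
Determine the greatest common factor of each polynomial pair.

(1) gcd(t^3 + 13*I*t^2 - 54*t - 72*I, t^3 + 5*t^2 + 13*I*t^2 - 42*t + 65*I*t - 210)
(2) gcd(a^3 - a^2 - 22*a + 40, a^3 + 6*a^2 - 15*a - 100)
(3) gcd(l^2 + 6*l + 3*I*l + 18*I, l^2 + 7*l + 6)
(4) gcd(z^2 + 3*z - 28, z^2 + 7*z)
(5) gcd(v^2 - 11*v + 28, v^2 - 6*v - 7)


(1) = gcd((t + 3*I)*(t + 4*I)*(t + 6*I), (t + 5)*(t + 6*I)*(t + 7*I)) = t + 6*I
(2) = a^2 + a - 20
(3) = l + 6
(4) = gcd((z - 4)*(z + 7), z*(z + 7)) = z + 7
(5) = v - 7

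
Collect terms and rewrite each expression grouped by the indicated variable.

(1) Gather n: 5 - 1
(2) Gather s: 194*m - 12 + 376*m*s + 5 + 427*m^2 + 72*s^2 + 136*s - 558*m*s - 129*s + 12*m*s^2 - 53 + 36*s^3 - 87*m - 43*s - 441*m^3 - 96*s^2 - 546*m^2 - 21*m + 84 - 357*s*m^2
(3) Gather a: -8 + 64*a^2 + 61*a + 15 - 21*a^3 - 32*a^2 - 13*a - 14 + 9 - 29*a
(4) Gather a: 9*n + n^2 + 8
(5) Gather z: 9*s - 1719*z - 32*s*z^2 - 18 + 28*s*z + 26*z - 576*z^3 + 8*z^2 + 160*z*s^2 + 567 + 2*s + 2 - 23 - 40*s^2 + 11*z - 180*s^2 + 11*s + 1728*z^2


(1) = 4
(2) = -441*m^3 - 119*m^2 + 86*m + 36*s^3 + s^2*(12*m - 24) + s*(-357*m^2 - 182*m - 36) + 24
(3) = -21*a^3 + 32*a^2 + 19*a + 2
(4) = n^2 + 9*n + 8
(5) = -220*s^2 + 22*s - 576*z^3 + z^2*(1736 - 32*s) + z*(160*s^2 + 28*s - 1682) + 528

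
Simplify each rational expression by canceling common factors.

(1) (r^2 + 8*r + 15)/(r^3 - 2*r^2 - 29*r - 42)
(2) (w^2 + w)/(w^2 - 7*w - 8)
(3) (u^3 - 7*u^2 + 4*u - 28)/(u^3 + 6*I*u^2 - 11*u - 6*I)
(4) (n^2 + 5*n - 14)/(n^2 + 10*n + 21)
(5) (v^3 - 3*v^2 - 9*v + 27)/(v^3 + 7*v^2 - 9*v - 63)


(1) = (r + 5)/(r^2 - 5*r - 14)
(2) = w/(w - 8)
(3) = (u^2 + u*(-7 - 2*I) + 14*I)/(u^2 + 4*I*u - 3)
(4) = (n - 2)/(n + 3)
(5) = (v - 3)/(v + 7)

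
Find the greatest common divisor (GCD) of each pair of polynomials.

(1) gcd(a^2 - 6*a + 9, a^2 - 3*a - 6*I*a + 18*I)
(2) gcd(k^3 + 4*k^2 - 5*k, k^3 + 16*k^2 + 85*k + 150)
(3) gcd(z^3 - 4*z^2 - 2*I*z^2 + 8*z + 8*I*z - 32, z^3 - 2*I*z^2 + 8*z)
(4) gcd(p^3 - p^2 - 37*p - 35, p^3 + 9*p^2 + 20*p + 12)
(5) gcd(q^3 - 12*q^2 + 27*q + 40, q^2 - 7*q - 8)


(1) = gcd((a - 3)^2, (a - 3)*(a - 6*I)) = a - 3
(2) = gcd(k*(k - 1)*(k + 5), (k + 5)^2*(k + 6)) = k + 5
(3) = gcd((z - 4)*(z - 4*I)*(z + 2*I), z*(z - 4*I)*(z + 2*I)) = z^2 - 2*I*z + 8
(4) = gcd((p - 7)*(p + 1)*(p + 5), (p + 1)*(p + 2)*(p + 6)) = p + 1
(5) = gcd((q - 8)*(q - 5)*(q + 1), (q - 8)*(q + 1)) = q^2 - 7*q - 8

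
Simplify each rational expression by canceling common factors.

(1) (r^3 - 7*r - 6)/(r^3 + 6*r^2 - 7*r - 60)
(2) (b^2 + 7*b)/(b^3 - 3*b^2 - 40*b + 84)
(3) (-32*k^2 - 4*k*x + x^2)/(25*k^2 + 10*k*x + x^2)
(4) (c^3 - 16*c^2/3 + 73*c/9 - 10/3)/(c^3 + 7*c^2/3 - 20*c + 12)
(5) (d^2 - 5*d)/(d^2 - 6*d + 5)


(1) = (r^2 + 3*r + 2)/(r^2 + 9*r + 20)
(2) = (b^2 + 7*b)/(b^3 - 3*b^2 - 40*b + 84)
(3) = (-32*k^2 - 4*k*x + x^2)/(25*k^2 + 10*k*x + x^2)
(4) = (3*c - 5)/(3*c + 18)
(5) = d/(d - 1)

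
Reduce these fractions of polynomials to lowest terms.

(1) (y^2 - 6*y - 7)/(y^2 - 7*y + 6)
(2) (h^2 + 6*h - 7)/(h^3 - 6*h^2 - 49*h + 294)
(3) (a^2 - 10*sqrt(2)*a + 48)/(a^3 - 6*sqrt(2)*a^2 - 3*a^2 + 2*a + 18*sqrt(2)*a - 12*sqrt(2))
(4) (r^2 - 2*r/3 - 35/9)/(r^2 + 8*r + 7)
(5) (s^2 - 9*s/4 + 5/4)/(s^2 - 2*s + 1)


(1) = (y^2 - 6*y - 7)/(y^2 - 7*y + 6)
(2) = (h - 1)/(h^2 - 13*h + 42)
(3) = (a - 4*sqrt(2))/(a^2 - 3*a + 2)
(4) = (9*r^2 - 6*r - 35)/(9*r^2 + 72*r + 63)
(5) = (4*s - 5)/(4*s - 4)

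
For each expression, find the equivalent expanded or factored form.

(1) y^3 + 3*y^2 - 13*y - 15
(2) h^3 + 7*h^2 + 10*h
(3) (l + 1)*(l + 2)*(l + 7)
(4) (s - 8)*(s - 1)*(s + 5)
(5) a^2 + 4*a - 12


(1) = (y - 3)*(y + 1)*(y + 5)
(2) = h*(h + 2)*(h + 5)
(3) = l^3 + 10*l^2 + 23*l + 14
(4) = s^3 - 4*s^2 - 37*s + 40
(5) = (a - 2)*(a + 6)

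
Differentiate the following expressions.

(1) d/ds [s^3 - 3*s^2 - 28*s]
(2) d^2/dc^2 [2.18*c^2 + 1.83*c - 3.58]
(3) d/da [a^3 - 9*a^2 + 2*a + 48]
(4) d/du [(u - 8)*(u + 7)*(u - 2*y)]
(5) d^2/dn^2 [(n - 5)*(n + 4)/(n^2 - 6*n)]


(1) = 3*s^2 - 6*s - 28
(2) = 4.36000000000000
(3) = 3*a^2 - 18*a + 2
(4) = 3*u^2 - 4*u*y - 2*u + 2*y - 56
(5) = 10*(n^3 - 12*n^2 + 72*n - 144)/(n^3*(n^3 - 18*n^2 + 108*n - 216))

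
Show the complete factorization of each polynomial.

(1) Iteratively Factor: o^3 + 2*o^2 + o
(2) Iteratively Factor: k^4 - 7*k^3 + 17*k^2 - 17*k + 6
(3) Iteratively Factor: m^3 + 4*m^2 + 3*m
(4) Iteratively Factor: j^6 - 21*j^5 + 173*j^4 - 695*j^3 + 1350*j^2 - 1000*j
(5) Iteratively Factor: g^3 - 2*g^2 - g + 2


(1) = (o + 1)*(o^2 + o) = (o + 1)^2*(o)
(2) = (k - 1)*(k^3 - 6*k^2 + 11*k - 6) = (k - 2)*(k - 1)*(k^2 - 4*k + 3) = (k - 3)*(k - 2)*(k - 1)*(k - 1)
(3) = (m + 1)*(m^2 + 3*m) = (m + 1)*(m + 3)*(m)
(4) = (j - 5)*(j^5 - 16*j^4 + 93*j^3 - 230*j^2 + 200*j) = j*(j - 5)*(j^4 - 16*j^3 + 93*j^2 - 230*j + 200) = j*(j - 5)*(j - 2)*(j^3 - 14*j^2 + 65*j - 100) = j*(j - 5)^2*(j - 2)*(j^2 - 9*j + 20) = j*(j - 5)^3*(j - 2)*(j - 4)
(5) = (g - 1)*(g^2 - g - 2) = (g - 2)*(g - 1)*(g + 1)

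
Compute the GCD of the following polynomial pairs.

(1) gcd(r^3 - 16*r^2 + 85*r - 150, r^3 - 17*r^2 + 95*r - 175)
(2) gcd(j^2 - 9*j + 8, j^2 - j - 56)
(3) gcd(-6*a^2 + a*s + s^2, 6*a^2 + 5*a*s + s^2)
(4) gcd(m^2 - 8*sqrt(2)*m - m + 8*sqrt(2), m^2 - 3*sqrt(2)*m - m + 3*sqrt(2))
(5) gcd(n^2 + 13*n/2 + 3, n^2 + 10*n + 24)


(1) = r^2 - 10*r + 25
(2) = j - 8
(3) = gcd((-2*a + s)*(3*a + s), (2*a + s)*(3*a + s)) = 3*a + s
(4) = m - 1
(5) = gcd((n + 1/2)*(n + 6), (n + 4)*(n + 6)) = n + 6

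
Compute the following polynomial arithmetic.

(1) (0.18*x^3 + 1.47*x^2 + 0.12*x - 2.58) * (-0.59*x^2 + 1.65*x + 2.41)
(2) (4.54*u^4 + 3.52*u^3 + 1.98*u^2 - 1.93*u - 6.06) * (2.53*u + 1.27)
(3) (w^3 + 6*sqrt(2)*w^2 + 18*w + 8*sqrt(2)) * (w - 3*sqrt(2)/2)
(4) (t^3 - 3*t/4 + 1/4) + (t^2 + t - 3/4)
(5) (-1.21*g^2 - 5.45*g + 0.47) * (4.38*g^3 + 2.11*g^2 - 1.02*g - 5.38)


(1) = -0.1062*x^5 - 0.5703*x^4 + 2.7885*x^3 + 5.2629*x^2 - 3.9678*x - 6.2178
(2) = 11.4862*u^5 + 14.6714*u^4 + 9.4798*u^3 - 2.3683*u^2 - 17.7829*u - 7.6962
(3) = w^4 + 9*sqrt(2)*w^3/2 - 19*sqrt(2)*w - 24
(4) = t^3 + t^2 + t/4 - 1/2
(5) = -5.2998*g^5 - 26.4241*g^4 - 8.2067*g^3 + 13.0605*g^2 + 28.8416*g - 2.5286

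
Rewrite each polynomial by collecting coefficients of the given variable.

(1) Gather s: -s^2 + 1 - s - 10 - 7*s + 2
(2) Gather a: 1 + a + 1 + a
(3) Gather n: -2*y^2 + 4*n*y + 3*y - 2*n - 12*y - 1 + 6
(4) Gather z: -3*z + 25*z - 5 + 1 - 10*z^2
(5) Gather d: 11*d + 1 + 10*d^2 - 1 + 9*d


(1) = -s^2 - 8*s - 7
(2) = 2*a + 2
(3) = n*(4*y - 2) - 2*y^2 - 9*y + 5
(4) = -10*z^2 + 22*z - 4
(5) = 10*d^2 + 20*d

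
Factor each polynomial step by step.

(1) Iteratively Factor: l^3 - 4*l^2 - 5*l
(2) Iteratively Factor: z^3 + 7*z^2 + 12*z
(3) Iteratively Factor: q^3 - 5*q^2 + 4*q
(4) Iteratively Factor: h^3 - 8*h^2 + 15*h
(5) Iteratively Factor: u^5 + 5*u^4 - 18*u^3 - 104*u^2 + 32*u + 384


(1) = (l)*(l^2 - 4*l - 5) = l*(l + 1)*(l - 5)
(2) = (z + 4)*(z^2 + 3*z) = (z + 3)*(z + 4)*(z)
(3) = (q - 1)*(q^2 - 4*q) = q*(q - 1)*(q - 4)
(4) = (h - 5)*(h^2 - 3*h) = (h - 5)*(h - 3)*(h)
(5) = (u + 4)*(u^4 + u^3 - 22*u^2 - 16*u + 96) = (u - 2)*(u + 4)*(u^3 + 3*u^2 - 16*u - 48) = (u - 2)*(u + 4)^2*(u^2 - u - 12) = (u - 4)*(u - 2)*(u + 4)^2*(u + 3)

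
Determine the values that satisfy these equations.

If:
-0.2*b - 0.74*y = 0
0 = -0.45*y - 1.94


Then:
b = 15.95
y = -4.31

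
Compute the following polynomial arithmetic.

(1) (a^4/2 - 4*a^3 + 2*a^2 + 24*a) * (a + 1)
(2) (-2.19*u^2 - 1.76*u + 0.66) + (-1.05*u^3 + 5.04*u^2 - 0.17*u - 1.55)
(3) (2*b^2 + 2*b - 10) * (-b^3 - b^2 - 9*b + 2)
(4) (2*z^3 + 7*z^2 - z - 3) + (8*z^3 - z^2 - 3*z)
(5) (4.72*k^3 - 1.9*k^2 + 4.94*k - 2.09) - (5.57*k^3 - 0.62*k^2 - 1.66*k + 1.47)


(1) = a^5/2 - 7*a^4/2 - 2*a^3 + 26*a^2 + 24*a
(2) = -1.05*u^3 + 2.85*u^2 - 1.93*u - 0.89
(3) = -2*b^5 - 4*b^4 - 10*b^3 - 4*b^2 + 94*b - 20
(4) = 10*z^3 + 6*z^2 - 4*z - 3
(5) = -0.85*k^3 - 1.28*k^2 + 6.6*k - 3.56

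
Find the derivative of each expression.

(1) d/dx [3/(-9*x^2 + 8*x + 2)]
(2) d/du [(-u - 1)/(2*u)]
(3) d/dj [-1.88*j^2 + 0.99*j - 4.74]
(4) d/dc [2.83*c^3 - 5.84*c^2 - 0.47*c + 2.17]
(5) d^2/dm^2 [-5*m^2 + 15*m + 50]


(1) = 6*(9*x - 4)/(-9*x^2 + 8*x + 2)^2
(2) = 1/(2*u^2)
(3) = 0.99 - 3.76*j
(4) = 8.49*c^2 - 11.68*c - 0.47
(5) = -10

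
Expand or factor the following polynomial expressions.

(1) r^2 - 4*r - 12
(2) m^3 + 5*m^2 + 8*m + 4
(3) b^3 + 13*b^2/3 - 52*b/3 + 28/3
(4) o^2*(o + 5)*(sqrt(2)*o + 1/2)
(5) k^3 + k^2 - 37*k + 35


(1) = (r - 6)*(r + 2)
(2) = (m + 1)*(m + 2)^2
(3) = (b - 2)*(b - 2/3)*(b + 7)
(4) = sqrt(2)*o^4 + o^3/2 + 5*sqrt(2)*o^3 + 5*o^2/2
(5) = (k - 5)*(k - 1)*(k + 7)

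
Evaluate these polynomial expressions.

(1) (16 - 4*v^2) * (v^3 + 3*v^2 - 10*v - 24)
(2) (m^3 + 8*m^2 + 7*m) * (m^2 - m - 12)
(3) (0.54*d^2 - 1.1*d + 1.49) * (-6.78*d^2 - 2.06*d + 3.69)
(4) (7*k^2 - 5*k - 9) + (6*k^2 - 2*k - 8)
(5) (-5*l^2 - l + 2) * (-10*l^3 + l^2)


(1) = -4*v^5 - 12*v^4 + 56*v^3 + 144*v^2 - 160*v - 384
(2) = m^5 + 7*m^4 - 13*m^3 - 103*m^2 - 84*m
(3) = -3.6612*d^4 + 6.3456*d^3 - 5.8436*d^2 - 7.1284*d + 5.4981
(4) = 13*k^2 - 7*k - 17
(5) = 50*l^5 + 5*l^4 - 21*l^3 + 2*l^2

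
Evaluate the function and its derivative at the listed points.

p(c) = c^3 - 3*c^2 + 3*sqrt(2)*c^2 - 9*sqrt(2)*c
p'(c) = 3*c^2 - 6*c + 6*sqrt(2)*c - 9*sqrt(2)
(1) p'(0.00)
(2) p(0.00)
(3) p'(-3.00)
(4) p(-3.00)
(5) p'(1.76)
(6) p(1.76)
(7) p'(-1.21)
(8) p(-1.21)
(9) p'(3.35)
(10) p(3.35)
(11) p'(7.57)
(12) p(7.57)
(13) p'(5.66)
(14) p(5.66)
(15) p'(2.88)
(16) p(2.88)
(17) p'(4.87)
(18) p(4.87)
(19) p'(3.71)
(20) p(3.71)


(1) = -12.73
(2) = 0.00
(3) = 6.82
(4) = 22.37
(5) = 0.94
(6) = -13.10
(7) = -11.34
(8) = 15.45
(9) = 29.27
(10) = 8.90
(11) = 178.00
(12) = 408.66
(13) = 97.45
(14) = 149.09
(15) = 19.31
(16) = -2.46
(17) = 70.53
(18) = 82.99
(19) = 37.78
(20) = 20.95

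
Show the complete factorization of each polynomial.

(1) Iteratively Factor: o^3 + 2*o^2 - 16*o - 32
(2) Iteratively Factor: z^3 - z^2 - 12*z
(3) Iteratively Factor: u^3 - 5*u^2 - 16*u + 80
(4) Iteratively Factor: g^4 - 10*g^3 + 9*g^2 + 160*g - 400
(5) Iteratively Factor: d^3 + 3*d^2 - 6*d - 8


(1) = (o + 4)*(o^2 - 2*o - 8) = (o + 2)*(o + 4)*(o - 4)
(2) = (z - 4)*(z^2 + 3*z) = (z - 4)*(z + 3)*(z)
(3) = (u - 4)*(u^2 - u - 20) = (u - 5)*(u - 4)*(u + 4)
(4) = (g - 5)*(g^3 - 5*g^2 - 16*g + 80) = (g - 5)*(g - 4)*(g^2 - g - 20) = (g - 5)^2*(g - 4)*(g + 4)
(5) = (d + 1)*(d^2 + 2*d - 8) = (d - 2)*(d + 1)*(d + 4)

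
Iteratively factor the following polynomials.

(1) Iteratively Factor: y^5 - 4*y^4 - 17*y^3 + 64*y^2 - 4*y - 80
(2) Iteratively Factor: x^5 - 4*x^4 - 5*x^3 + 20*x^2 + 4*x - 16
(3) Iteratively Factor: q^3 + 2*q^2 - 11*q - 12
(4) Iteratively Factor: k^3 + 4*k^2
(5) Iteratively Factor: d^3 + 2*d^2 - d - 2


(1) = (y + 4)*(y^4 - 8*y^3 + 15*y^2 + 4*y - 20) = (y - 2)*(y + 4)*(y^3 - 6*y^2 + 3*y + 10) = (y - 2)*(y + 1)*(y + 4)*(y^2 - 7*y + 10) = (y - 5)*(y - 2)*(y + 1)*(y + 4)*(y - 2)
(2) = (x - 2)*(x^4 - 2*x^3 - 9*x^2 + 2*x + 8) = (x - 2)*(x + 2)*(x^3 - 4*x^2 - x + 4) = (x - 2)*(x - 1)*(x + 2)*(x^2 - 3*x - 4) = (x - 4)*(x - 2)*(x - 1)*(x + 2)*(x + 1)
(3) = (q + 4)*(q^2 - 2*q - 3) = (q + 1)*(q + 4)*(q - 3)
(4) = (k)*(k^2 + 4*k) = k*(k + 4)*(k)
(5) = (d + 1)*(d^2 + d - 2) = (d - 1)*(d + 1)*(d + 2)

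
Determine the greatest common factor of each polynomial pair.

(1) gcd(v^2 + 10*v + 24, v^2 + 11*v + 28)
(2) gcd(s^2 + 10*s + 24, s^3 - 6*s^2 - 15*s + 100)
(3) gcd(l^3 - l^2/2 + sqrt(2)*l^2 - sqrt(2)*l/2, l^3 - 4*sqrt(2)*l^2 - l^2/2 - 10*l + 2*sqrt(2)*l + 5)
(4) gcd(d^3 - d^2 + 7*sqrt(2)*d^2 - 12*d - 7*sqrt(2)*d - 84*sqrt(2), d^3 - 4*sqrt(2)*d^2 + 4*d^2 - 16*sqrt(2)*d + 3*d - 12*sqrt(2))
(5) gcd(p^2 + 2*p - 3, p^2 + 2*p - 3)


(1) = gcd((v + 4)*(v + 6), (v + 4)*(v + 7)) = v + 4
(2) = gcd((s + 4)*(s + 6), (s - 5)^2*(s + 4)) = s + 4
(3) = gcd(l*(l - 1/2)*(l + sqrt(2)), (l - 1/2)*(l - 5*sqrt(2))*(l + sqrt(2))) = l^2 + l*(-1/2 + sqrt(2)) - sqrt(2)/2
(4) = d + 3
(5) = gcd((p - 1)*(p + 3), (p - 1)*(p + 3)) = p^2 + 2*p - 3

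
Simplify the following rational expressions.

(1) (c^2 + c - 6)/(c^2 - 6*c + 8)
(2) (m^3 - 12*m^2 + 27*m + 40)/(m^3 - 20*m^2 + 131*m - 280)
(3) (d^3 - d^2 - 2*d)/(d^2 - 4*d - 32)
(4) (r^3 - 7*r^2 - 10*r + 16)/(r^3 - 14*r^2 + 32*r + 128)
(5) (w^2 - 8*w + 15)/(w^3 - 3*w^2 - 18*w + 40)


(1) = (c + 3)/(c - 4)
(2) = (m + 1)/(m - 7)
(3) = (d^3 - d^2 - 2*d)/(d^2 - 4*d - 32)
(4) = (r - 1)/(r - 8)
(5) = (w - 3)/(w^2 + 2*w - 8)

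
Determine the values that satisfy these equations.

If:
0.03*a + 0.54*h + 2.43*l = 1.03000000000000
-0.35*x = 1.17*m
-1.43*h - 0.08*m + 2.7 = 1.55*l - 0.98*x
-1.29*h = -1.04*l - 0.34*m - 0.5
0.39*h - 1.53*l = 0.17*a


Then:
a = -0.86
h = 0.71
l = 0.28
m = 0.37
x = -1.25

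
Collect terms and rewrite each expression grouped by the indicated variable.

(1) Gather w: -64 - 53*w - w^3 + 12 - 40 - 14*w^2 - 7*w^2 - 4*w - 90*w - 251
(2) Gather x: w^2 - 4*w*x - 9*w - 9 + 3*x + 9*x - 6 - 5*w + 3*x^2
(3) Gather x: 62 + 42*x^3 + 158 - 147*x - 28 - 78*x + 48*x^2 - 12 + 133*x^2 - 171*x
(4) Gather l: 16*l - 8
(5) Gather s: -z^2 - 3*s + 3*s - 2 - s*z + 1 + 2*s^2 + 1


(1) = -w^3 - 21*w^2 - 147*w - 343
(2) = w^2 - 14*w + 3*x^2 + x*(12 - 4*w) - 15
(3) = 42*x^3 + 181*x^2 - 396*x + 180
(4) = 16*l - 8
(5) = 2*s^2 - s*z - z^2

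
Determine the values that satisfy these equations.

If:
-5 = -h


Then:
h = 5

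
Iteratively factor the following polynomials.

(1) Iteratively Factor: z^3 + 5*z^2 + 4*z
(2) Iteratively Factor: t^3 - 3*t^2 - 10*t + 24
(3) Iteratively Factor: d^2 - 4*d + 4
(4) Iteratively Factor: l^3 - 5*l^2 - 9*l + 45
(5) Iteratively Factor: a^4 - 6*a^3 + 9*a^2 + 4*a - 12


(1) = (z + 1)*(z^2 + 4*z) = z*(z + 1)*(z + 4)
(2) = (t - 2)*(t^2 - t - 12) = (t - 4)*(t - 2)*(t + 3)
(3) = (d - 2)*(d - 2)
(4) = (l + 3)*(l^2 - 8*l + 15) = (l - 5)*(l + 3)*(l - 3)
(5) = (a - 3)*(a^3 - 3*a^2 + 4) = (a - 3)*(a - 2)*(a^2 - a - 2) = (a - 3)*(a - 2)*(a + 1)*(a - 2)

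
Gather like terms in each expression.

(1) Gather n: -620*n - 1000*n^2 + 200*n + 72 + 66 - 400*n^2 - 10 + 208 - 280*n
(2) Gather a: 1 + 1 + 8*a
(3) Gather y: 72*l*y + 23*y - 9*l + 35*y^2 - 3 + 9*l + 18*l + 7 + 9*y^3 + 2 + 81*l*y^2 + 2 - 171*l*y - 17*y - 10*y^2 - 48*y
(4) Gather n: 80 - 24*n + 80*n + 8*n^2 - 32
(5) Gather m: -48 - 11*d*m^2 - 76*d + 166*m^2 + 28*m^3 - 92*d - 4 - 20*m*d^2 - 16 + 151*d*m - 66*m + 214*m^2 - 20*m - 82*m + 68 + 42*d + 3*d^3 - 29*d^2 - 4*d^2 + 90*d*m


(1) = -1400*n^2 - 700*n + 336
(2) = 8*a + 2
(3) = 18*l + 9*y^3 + y^2*(81*l + 25) + y*(-99*l - 42) + 8
(4) = 8*n^2 + 56*n + 48
(5) = 3*d^3 - 33*d^2 - 126*d + 28*m^3 + m^2*(380 - 11*d) + m*(-20*d^2 + 241*d - 168)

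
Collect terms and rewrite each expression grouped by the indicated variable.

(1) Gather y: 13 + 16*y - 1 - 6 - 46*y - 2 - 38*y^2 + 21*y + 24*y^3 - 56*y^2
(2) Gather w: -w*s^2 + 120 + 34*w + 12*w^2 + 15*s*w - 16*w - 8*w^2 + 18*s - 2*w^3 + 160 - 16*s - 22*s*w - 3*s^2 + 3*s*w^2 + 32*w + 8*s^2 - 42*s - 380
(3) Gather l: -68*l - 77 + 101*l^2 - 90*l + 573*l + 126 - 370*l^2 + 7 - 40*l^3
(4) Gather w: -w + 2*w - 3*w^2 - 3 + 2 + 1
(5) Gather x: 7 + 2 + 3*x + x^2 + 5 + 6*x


(1) = 24*y^3 - 94*y^2 - 9*y + 4
(2) = 5*s^2 - 40*s - 2*w^3 + w^2*(3*s + 4) + w*(-s^2 - 7*s + 50) - 100
(3) = -40*l^3 - 269*l^2 + 415*l + 56
(4) = -3*w^2 + w
(5) = x^2 + 9*x + 14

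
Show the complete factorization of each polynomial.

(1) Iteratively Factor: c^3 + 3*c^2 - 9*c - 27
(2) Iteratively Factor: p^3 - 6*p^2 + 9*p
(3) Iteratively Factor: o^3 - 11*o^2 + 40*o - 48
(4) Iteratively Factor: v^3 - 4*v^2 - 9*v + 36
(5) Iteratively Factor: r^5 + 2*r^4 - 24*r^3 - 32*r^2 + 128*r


(1) = (c + 3)*(c^2 - 9) = (c + 3)^2*(c - 3)
(2) = (p)*(p^2 - 6*p + 9) = p*(p - 3)*(p - 3)
(3) = (o - 4)*(o^2 - 7*o + 12) = (o - 4)^2*(o - 3)
(4) = (v + 3)*(v^2 - 7*v + 12) = (v - 3)*(v + 3)*(v - 4)
(5) = (r + 4)*(r^4 - 2*r^3 - 16*r^2 + 32*r) = (r + 4)^2*(r^3 - 6*r^2 + 8*r) = (r - 4)*(r + 4)^2*(r^2 - 2*r) = r*(r - 4)*(r + 4)^2*(r - 2)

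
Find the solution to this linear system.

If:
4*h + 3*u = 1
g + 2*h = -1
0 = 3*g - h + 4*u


Then:
g = -27/37
h = -5/37
u = 19/37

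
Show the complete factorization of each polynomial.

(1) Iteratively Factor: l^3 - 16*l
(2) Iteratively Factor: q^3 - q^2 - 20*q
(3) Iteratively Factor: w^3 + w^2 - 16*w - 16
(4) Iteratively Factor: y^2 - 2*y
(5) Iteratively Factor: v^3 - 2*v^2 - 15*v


(1) = (l - 4)*(l^2 + 4*l) = l*(l - 4)*(l + 4)
(2) = (q)*(q^2 - q - 20) = q*(q + 4)*(q - 5)
(3) = (w - 4)*(w^2 + 5*w + 4) = (w - 4)*(w + 4)*(w + 1)
(4) = (y - 2)*(y)
(5) = (v - 5)*(v^2 + 3*v) = v*(v - 5)*(v + 3)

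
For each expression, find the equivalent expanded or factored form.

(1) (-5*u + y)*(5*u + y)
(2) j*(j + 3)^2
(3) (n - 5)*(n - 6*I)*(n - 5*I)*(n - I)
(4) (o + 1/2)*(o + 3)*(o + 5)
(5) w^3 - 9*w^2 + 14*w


(1) = -25*u^2 + y^2
(2) = j^3 + 6*j^2 + 9*j
(3) = n^4 - 5*n^3 - 12*I*n^3 - 41*n^2 + 60*I*n^2 + 205*n + 30*I*n - 150*I
(4) = o^3 + 17*o^2/2 + 19*o + 15/2
(5) = w*(w - 7)*(w - 2)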